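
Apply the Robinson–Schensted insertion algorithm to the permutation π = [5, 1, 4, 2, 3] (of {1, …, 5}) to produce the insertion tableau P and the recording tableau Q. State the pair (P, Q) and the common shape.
P = [1, 2, 3] / [4] / [5];  Q = [1, 3, 5] / [2] / [4];  common shape = (3, 1, 1)

Row-insert the values π_1, π_2, … into P one at a time, bumping the leftmost entry strictly greater than the inserted value down to the next row. The recording tableau Q records, in position (i, j), the step at which that cell was added to P.
  Insert 5 (step 1): P = [5];  Q = [1]
  Insert 1 (step 2): P = [1] / [5];  Q = [1] / [2]
  Insert 4 (step 3): P = [1, 4] / [5];  Q = [1, 3] / [2]
  Insert 2 (step 4): P = [1, 2] / [4] / [5];  Q = [1, 3] / [2] / [4]
  Insert 3 (step 5): P = [1, 2, 3] / [4] / [5];  Q = [1, 3, 5] / [2] / [4]
Final shape: (3, 1, 1).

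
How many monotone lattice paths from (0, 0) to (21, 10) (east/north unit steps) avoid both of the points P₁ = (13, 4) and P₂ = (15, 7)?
Number of paths = 24878529

Inclusion–exclusion. Total paths: C(31, 21) = 44352165. Through P₁: C(17, 13)·C(14, 8) = 7147140. Through P₂: C(22, 15)·C(9, 6) = 14325696. Since P₁ is strictly southwest of P₂, a monotone path through both must visit P₁ then P₂; paths through both = C(17, 13)·C(5, 2)·C(9, 6) = 1999200. Avoid both = 44352165 − 7147140 − 14325696 + 1999200 = 24878529.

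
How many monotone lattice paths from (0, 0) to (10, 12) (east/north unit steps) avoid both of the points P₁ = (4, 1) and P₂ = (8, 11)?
Number of paths = 373035

Inclusion–exclusion. Total paths: C(22, 10) = 646646. Through P₁: C(5, 4)·C(17, 6) = 61880. Through P₂: C(19, 8)·C(3, 2) = 226746. Since P₁ is strictly southwest of P₂, a monotone path through both must visit P₁ then P₂; paths through both = C(5, 4)·C(14, 4)·C(3, 2) = 15015. Avoid both = 646646 − 61880 − 226746 + 15015 = 373035.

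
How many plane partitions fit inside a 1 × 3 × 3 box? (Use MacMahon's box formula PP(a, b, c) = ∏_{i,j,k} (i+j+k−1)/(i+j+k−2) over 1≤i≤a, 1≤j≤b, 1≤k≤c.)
PP(1, 3, 3) = 20

Evaluate the triple product over i = 1..1, j = 1..3, k = 1..3. The factors are (2/1) · (3/2) · (4/3) · (3/2) · (4/3) · (5/4) · (4/3) · (5/4) · … (9 factors total). The numerators and denominators telescope so the product is an integer; carrying out the multiplication exactly gives PP(1, 3, 3) = 20.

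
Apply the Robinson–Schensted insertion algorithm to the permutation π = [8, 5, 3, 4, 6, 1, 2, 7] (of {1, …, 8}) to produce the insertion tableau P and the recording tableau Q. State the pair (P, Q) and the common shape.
P = [1, 2, 6, 7] / [3, 4] / [5] / [8];  Q = [1, 4, 5, 8] / [2, 7] / [3] / [6];  common shape = (4, 2, 1, 1)

Row-insert the values π_1, π_2, … into P one at a time, bumping the leftmost entry strictly greater than the inserted value down to the next row. The recording tableau Q records, in position (i, j), the step at which that cell was added to P.
  Insert 8 (step 1): P = [8];  Q = [1]
  Insert 5 (step 2): P = [5] / [8];  Q = [1] / [2]
  Insert 3 (step 3): P = [3] / [5] / [8];  Q = [1] / [2] / [3]
  Insert 4 (step 4): P = [3, 4] / [5] / [8];  Q = [1, 4] / [2] / [3]
  Insert 6 (step 5): P = [3, 4, 6] / [5] / [8];  Q = [1, 4, 5] / [2] / [3]
  Insert 1 (step 6): P = [1, 4, 6] / [3] / [5] / [8];  Q = [1, 4, 5] / [2] / [3] / [6]
  Insert 2 (step 7): P = [1, 2, 6] / [3, 4] / [5] / [8];  Q = [1, 4, 5] / [2, 7] / [3] / [6]
  Insert 7 (step 8): P = [1, 2, 6, 7] / [3, 4] / [5] / [8];  Q = [1, 4, 5, 8] / [2, 7] / [3] / [6]
Final shape: (4, 2, 1, 1).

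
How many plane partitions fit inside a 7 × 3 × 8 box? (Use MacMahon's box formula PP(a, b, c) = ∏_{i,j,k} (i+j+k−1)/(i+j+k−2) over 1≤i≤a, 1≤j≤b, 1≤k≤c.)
PP(7, 3, 8) = 4971151900

Evaluate the triple product over i = 1..7, j = 1..3, k = 1..8. The factors are (2/1) · (3/2) · (4/3) · (5/4) · (6/5) · (7/6) · (8/7) · (9/8) · … (168 factors total). The numerators and denominators telescope so the product is an integer; carrying out the multiplication exactly gives PP(7, 3, 8) = 4971151900.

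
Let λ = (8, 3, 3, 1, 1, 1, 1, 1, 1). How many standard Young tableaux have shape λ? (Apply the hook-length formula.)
# SYT of shape (8, 3, 3, 1, 1, 1, 1, 1, 1) = 22632610

Hook-length formula: f^λ = n! / Π hook(c), product over all cells c of the Young diagram. For λ = (8, 3, 3, 1, 1, 1, 1, 1, 1), n = 20 boxes. Hook lengths by row (left-to-right, top-to-bottom): [16, 9, 8, 5, 4, 3, 2, 1]; [10, 3, 2]; [9, 2, 1]; [6]; [5]; [4]; [3]; [2]; [1]. Product of hooks = 107495424000. So f^λ = 20! / 107495424000 = 2432902008176640000 / 107495424000 = 22632610.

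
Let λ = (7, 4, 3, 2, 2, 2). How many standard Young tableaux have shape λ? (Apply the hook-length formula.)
# SYT of shape (7, 4, 3, 2, 2, 2) = 120931200

Hook-length formula: f^λ = n! / Π hook(c), product over all cells c of the Young diagram. For λ = (7, 4, 3, 2, 2, 2), n = 20 boxes. Hook lengths by row (left-to-right, top-to-bottom): [12, 11, 7, 5, 3, 2, 1]; [8, 7, 3, 1]; [6, 5, 1]; [4, 3]; [3, 2]; [2, 1]. Product of hooks = 20118067200. So f^λ = 20! / 20118067200 = 2432902008176640000 / 20118067200 = 120931200.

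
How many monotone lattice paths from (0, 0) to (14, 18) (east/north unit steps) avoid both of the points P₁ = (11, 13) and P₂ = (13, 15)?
Number of paths = 241790352

Inclusion–exclusion. Total paths: C(32, 14) = 471435600. Through P₁: C(24, 11)·C(8, 3) = 139784064. Through P₂: C(28, 13)·C(4, 1) = 149768640. Since P₁ is strictly southwest of P₂, a monotone path through both must visit P₁ then P₂; paths through both = C(24, 11)·C(4, 2)·C(4, 1) = 59907456. Avoid both = 471435600 − 139784064 − 149768640 + 59907456 = 241790352.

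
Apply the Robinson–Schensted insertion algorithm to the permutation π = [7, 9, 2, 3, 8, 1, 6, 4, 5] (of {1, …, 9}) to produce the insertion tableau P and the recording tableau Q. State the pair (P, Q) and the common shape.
P = [1, 3, 4, 5] / [2, 6] / [7, 8] / [9];  Q = [1, 2, 5, 9] / [3, 4] / [6, 7] / [8];  common shape = (4, 2, 2, 1)

Row-insert the values π_1, π_2, … into P one at a time, bumping the leftmost entry strictly greater than the inserted value down to the next row. The recording tableau Q records, in position (i, j), the step at which that cell was added to P.
  Insert 7 (step 1): P = [7];  Q = [1]
  Insert 9 (step 2): P = [7, 9];  Q = [1, 2]
  Insert 2 (step 3): P = [2, 9] / [7];  Q = [1, 2] / [3]
  Insert 3 (step 4): P = [2, 3] / [7, 9];  Q = [1, 2] / [3, 4]
  Insert 8 (step 5): P = [2, 3, 8] / [7, 9];  Q = [1, 2, 5] / [3, 4]
  Insert 1 (step 6): P = [1, 3, 8] / [2, 9] / [7];  Q = [1, 2, 5] / [3, 4] / [6]
  Insert 6 (step 7): P = [1, 3, 6] / [2, 8] / [7, 9];  Q = [1, 2, 5] / [3, 4] / [6, 7]
  Insert 4 (step 8): P = [1, 3, 4] / [2, 6] / [7, 8] / [9];  Q = [1, 2, 5] / [3, 4] / [6, 7] / [8]
  Insert 5 (step 9): P = [1, 3, 4, 5] / [2, 6] / [7, 8] / [9];  Q = [1, 2, 5, 9] / [3, 4] / [6, 7] / [8]
Final shape: (4, 2, 2, 1).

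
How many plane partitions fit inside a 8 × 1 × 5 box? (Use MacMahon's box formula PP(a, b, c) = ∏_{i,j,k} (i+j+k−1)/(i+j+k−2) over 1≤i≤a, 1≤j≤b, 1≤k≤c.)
PP(8, 1, 5) = 1287

Evaluate the triple product over i = 1..8, j = 1..1, k = 1..5. The factors are (2/1) · (3/2) · (4/3) · (5/4) · (6/5) · (3/2) · (4/3) · (5/4) · … (40 factors total). The numerators and denominators telescope so the product is an integer; carrying out the multiplication exactly gives PP(8, 1, 5) = 1287.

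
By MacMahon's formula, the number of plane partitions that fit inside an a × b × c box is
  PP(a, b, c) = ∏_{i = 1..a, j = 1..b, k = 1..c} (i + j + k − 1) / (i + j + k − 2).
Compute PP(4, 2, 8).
PP(4, 2, 8) = 70785

Evaluate the triple product over i = 1..4, j = 1..2, k = 1..8. The factors are (2/1) · (3/2) · (4/3) · (5/4) · (6/5) · (7/6) · (8/7) · (9/8) · … (64 factors total). The numerators and denominators telescope so the product is an integer; carrying out the multiplication exactly gives PP(4, 2, 8) = 70785.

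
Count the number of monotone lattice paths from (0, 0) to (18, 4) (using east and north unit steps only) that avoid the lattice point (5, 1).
Number of paths = 3955

Total paths from (0, 0) to (18, 4): C(22, 18) = 7315. Paths through (5, 1): (paths (0, 0) → (5, 1)) × (paths (5, 1) → (18, 4)) = C(6, 5) · C(16, 13) = 6 · 560 = 3360. Avoidance count = 7315 − 3360 = 3955.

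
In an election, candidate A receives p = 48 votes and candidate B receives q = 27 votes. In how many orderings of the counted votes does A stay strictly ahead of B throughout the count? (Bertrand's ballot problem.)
Strict-lead orderings = 51389947776108463004

Total orderings of the 75 votes with 48 for A: C(75, 48) = 183535527771815939300. By the Bertrand ballot formula (Cycle Lemma / reflection principle), the number of orderings in which A is strictly ahead of B throughout is (p − q)/(p + q) · C(p + q, p) = (48 − 27)/(48 + 27) · 183535527771815939300 = 51389947776108463004.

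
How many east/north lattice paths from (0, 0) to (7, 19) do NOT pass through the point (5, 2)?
Number of paths = 654209

Total paths from (0, 0) to (7, 19): C(26, 7) = 657800. Paths through (5, 2): (paths (0, 0) → (5, 2)) × (paths (5, 2) → (7, 19)) = C(7, 5) · C(19, 2) = 21 · 171 = 3591. Avoidance count = 657800 − 3591 = 654209.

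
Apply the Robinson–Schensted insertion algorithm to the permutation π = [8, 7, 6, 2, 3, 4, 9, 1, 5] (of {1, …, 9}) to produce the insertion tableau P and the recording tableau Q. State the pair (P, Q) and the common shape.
P = [1, 3, 4, 5] / [2, 9] / [6] / [7] / [8];  Q = [1, 5, 6, 7] / [2, 9] / [3] / [4] / [8];  common shape = (4, 2, 1, 1, 1)

Row-insert the values π_1, π_2, … into P one at a time, bumping the leftmost entry strictly greater than the inserted value down to the next row. The recording tableau Q records, in position (i, j), the step at which that cell was added to P.
  Insert 8 (step 1): P = [8];  Q = [1]
  Insert 7 (step 2): P = [7] / [8];  Q = [1] / [2]
  Insert 6 (step 3): P = [6] / [7] / [8];  Q = [1] / [2] / [3]
  Insert 2 (step 4): P = [2] / [6] / [7] / [8];  Q = [1] / [2] / [3] / [4]
  Insert 3 (step 5): P = [2, 3] / [6] / [7] / [8];  Q = [1, 5] / [2] / [3] / [4]
  Insert 4 (step 6): P = [2, 3, 4] / [6] / [7] / [8];  Q = [1, 5, 6] / [2] / [3] / [4]
  Insert 9 (step 7): P = [2, 3, 4, 9] / [6] / [7] / [8];  Q = [1, 5, 6, 7] / [2] / [3] / [4]
  Insert 1 (step 8): P = [1, 3, 4, 9] / [2] / [6] / [7] / [8];  Q = [1, 5, 6, 7] / [2] / [3] / [4] / [8]
  Insert 5 (step 9): P = [1, 3, 4, 5] / [2, 9] / [6] / [7] / [8];  Q = [1, 5, 6, 7] / [2, 9] / [3] / [4] / [8]
Final shape: (4, 2, 1, 1, 1).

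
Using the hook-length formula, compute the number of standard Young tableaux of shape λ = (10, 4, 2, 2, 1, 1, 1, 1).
# SYT of shape (10, 4, 2, 2, 1, 1, 1, 1) = 527206680

Hook-length formula: f^λ = n! / Π hook(c), product over all cells c of the Young diagram. For λ = (10, 4, 2, 2, 1, 1, 1, 1), n = 22 boxes. Hook lengths by row (left-to-right, top-to-bottom): [17, 12, 9, 8, 6, 5, 4, 3, 2, 1]; [10, 5, 2, 1]; [7, 2]; [6, 1]; [4]; [3]; [2]; [1]. Product of hooks = 2131992576000. So f^λ = 22! / 2131992576000 = 1124000727777607680000 / 2131992576000 = 527206680.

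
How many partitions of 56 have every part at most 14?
p(56, parts ≤ 14) = 290071

Use the recurrence p(n, m) = p(n, m−1) + p(n−m, m): either the largest part is < m (count p(n, m−1)) or the largest part is exactly m (remove one copy of m, count p(n−m, m)). With p(0, ·) = 1 this gives p(56, parts ≤ 14) = 290071. (By conjugating Young diagrams, this also counts partitions of 56 into at most 14 parts.)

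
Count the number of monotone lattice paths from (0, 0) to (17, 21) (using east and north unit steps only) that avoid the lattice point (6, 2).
Number of paths = 27251578980

Total paths from (0, 0) to (17, 21): C(38, 17) = 28781143380. Paths through (6, 2): (paths (0, 0) → (6, 2)) × (paths (6, 2) → (17, 21)) = C(8, 6) · C(30, 11) = 28 · 54627300 = 1529564400. Avoidance count = 28781143380 − 1529564400 = 27251578980.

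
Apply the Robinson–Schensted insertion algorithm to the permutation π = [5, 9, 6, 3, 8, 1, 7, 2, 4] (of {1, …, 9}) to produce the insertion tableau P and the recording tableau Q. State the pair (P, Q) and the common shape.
P = [1, 2, 4] / [3, 6, 7] / [5, 8] / [9];  Q = [1, 2, 5] / [3, 7, 9] / [4, 8] / [6];  common shape = (3, 3, 2, 1)

Row-insert the values π_1, π_2, … into P one at a time, bumping the leftmost entry strictly greater than the inserted value down to the next row. The recording tableau Q records, in position (i, j), the step at which that cell was added to P.
  Insert 5 (step 1): P = [5];  Q = [1]
  Insert 9 (step 2): P = [5, 9];  Q = [1, 2]
  Insert 6 (step 3): P = [5, 6] / [9];  Q = [1, 2] / [3]
  Insert 3 (step 4): P = [3, 6] / [5] / [9];  Q = [1, 2] / [3] / [4]
  Insert 8 (step 5): P = [3, 6, 8] / [5] / [9];  Q = [1, 2, 5] / [3] / [4]
  Insert 1 (step 6): P = [1, 6, 8] / [3] / [5] / [9];  Q = [1, 2, 5] / [3] / [4] / [6]
  Insert 7 (step 7): P = [1, 6, 7] / [3, 8] / [5] / [9];  Q = [1, 2, 5] / [3, 7] / [4] / [6]
  Insert 2 (step 8): P = [1, 2, 7] / [3, 6] / [5, 8] / [9];  Q = [1, 2, 5] / [3, 7] / [4, 8] / [6]
  Insert 4 (step 9): P = [1, 2, 4] / [3, 6, 7] / [5, 8] / [9];  Q = [1, 2, 5] / [3, 7, 9] / [4, 8] / [6]
Final shape: (3, 3, 2, 1).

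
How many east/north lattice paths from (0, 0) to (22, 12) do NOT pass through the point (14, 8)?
Number of paths = 390067890

Total paths from (0, 0) to (22, 12): C(34, 22) = 548354040. Paths through (14, 8): (paths (0, 0) → (14, 8)) × (paths (14, 8) → (22, 12)) = C(22, 14) · C(12, 8) = 319770 · 495 = 158286150. Avoidance count = 548354040 − 158286150 = 390067890.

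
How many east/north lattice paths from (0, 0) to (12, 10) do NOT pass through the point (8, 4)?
Number of paths = 542696

Total paths from (0, 0) to (12, 10): C(22, 12) = 646646. Paths through (8, 4): (paths (0, 0) → (8, 4)) × (paths (8, 4) → (12, 10)) = C(12, 8) · C(10, 4) = 495 · 210 = 103950. Avoidance count = 646646 − 103950 = 542696.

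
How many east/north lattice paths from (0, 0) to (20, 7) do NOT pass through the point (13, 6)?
Number of paths = 670974

Total paths from (0, 0) to (20, 7): C(27, 20) = 888030. Paths through (13, 6): (paths (0, 0) → (13, 6)) × (paths (13, 6) → (20, 7)) = C(19, 13) · C(8, 7) = 27132 · 8 = 217056. Avoidance count = 888030 − 217056 = 670974.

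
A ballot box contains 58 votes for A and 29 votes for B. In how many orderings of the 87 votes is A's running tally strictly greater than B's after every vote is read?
Strict-lead orderings = 33805622655676055586120

Total orderings of the 87 votes with 58 for A: C(87, 58) = 101416867967028166758360. By the Bertrand ballot formula (Cycle Lemma / reflection principle), the number of orderings in which A is strictly ahead of B throughout is (p − q)/(p + q) · C(p + q, p) = (58 − 29)/(58 + 29) · 101416867967028166758360 = 33805622655676055586120.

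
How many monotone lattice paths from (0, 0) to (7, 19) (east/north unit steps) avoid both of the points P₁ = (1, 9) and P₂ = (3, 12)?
Number of paths = 460570

Inclusion–exclusion. Total paths: C(26, 7) = 657800. Through P₁: C(10, 1)·C(16, 6) = 80080. Through P₂: C(15, 3)·C(11, 4) = 150150. Since P₁ is strictly southwest of P₂, a monotone path through both must visit P₁ then P₂; paths through both = C(10, 1)·C(5, 2)·C(11, 4) = 33000. Avoid both = 657800 − 80080 − 150150 + 33000 = 460570.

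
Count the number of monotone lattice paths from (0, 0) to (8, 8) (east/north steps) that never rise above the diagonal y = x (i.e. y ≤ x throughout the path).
Number of paths = 1430

By the reflection principle (André's argument), the number of monotone paths to (8, 8) with n ≤ m that never go above y = x is C(16, 8) − C(16, 9) = 12870 − 11440 = 1430.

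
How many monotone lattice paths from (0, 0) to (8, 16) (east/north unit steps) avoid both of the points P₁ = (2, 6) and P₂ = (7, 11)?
Number of paths = 362639

Inclusion–exclusion. Total paths: C(24, 8) = 735471. Through P₁: C(8, 2)·C(16, 6) = 224224. Through P₂: C(18, 7)·C(6, 1) = 190944. Since P₁ is strictly southwest of P₂, a monotone path through both must visit P₁ then P₂; paths through both = C(8, 2)·C(10, 5)·C(6, 1) = 42336. Avoid both = 735471 − 224224 − 190944 + 42336 = 362639.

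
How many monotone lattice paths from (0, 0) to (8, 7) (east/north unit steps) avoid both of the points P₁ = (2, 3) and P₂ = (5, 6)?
Number of paths = 3287

Inclusion–exclusion. Total paths: C(15, 8) = 6435. Through P₁: C(5, 2)·C(10, 6) = 2100. Through P₂: C(11, 5)·C(4, 3) = 1848. Since P₁ is strictly southwest of P₂, a monotone path through both must visit P₁ then P₂; paths through both = C(5, 2)·C(6, 3)·C(4, 3) = 800. Avoid both = 6435 − 2100 − 1848 + 800 = 3287.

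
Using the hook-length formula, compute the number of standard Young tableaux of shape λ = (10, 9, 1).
# SYT of shape (10, 9, 1) = 277134

Hook-length formula: f^λ = n! / Π hook(c), product over all cells c of the Young diagram. For λ = (10, 9, 1), n = 20 boxes. Hook lengths by row (left-to-right, top-to-bottom): [12, 10, 9, 8, 7, 6, 5, 4, 3, 1]; [10, 8, 7, 6, 5, 4, 3, 2, 1]; [1]. Product of hooks = 8778792960000. So f^λ = 20! / 8778792960000 = 2432902008176640000 / 8778792960000 = 277134.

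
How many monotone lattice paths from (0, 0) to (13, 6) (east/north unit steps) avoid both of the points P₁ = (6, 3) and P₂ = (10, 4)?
Number of paths = 11242

Inclusion–exclusion. Total paths: C(19, 13) = 27132. Through P₁: C(9, 6)·C(10, 7) = 10080. Through P₂: C(14, 10)·C(5, 3) = 10010. Since P₁ is strictly southwest of P₂, a monotone path through both must visit P₁ then P₂; paths through both = C(9, 6)·C(5, 4)·C(5, 3) = 4200. Avoid both = 27132 − 10080 − 10010 + 4200 = 11242.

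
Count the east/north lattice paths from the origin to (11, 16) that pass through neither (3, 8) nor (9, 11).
Number of paths = 7678245

Inclusion–exclusion. Total paths: C(27, 11) = 13037895. Through P₁: C(11, 3)·C(16, 8) = 2123550. Through P₂: C(20, 9)·C(7, 2) = 3527160. Since P₁ is strictly southwest of P₂, a monotone path through both must visit P₁ then P₂; paths through both = C(11, 3)·C(9, 6)·C(7, 2) = 291060. Avoid both = 13037895 − 2123550 − 3527160 + 291060 = 7678245.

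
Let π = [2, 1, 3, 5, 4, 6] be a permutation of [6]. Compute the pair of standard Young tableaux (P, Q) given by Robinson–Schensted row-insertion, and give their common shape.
P = [1, 3, 4, 6] / [2, 5];  Q = [1, 3, 4, 6] / [2, 5];  common shape = (4, 2)

Row-insert the values π_1, π_2, … into P one at a time, bumping the leftmost entry strictly greater than the inserted value down to the next row. The recording tableau Q records, in position (i, j), the step at which that cell was added to P.
  Insert 2 (step 1): P = [2];  Q = [1]
  Insert 1 (step 2): P = [1] / [2];  Q = [1] / [2]
  Insert 3 (step 3): P = [1, 3] / [2];  Q = [1, 3] / [2]
  Insert 5 (step 4): P = [1, 3, 5] / [2];  Q = [1, 3, 4] / [2]
  Insert 4 (step 5): P = [1, 3, 4] / [2, 5];  Q = [1, 3, 4] / [2, 5]
  Insert 6 (step 6): P = [1, 3, 4, 6] / [2, 5];  Q = [1, 3, 4, 6] / [2, 5]
Final shape: (4, 2).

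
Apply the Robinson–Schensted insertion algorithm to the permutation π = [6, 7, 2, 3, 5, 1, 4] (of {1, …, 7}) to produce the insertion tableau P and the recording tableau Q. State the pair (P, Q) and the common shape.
P = [1, 3, 4] / [2, 5] / [6, 7];  Q = [1, 2, 5] / [3, 4] / [6, 7];  common shape = (3, 2, 2)

Row-insert the values π_1, π_2, … into P one at a time, bumping the leftmost entry strictly greater than the inserted value down to the next row. The recording tableau Q records, in position (i, j), the step at which that cell was added to P.
  Insert 6 (step 1): P = [6];  Q = [1]
  Insert 7 (step 2): P = [6, 7];  Q = [1, 2]
  Insert 2 (step 3): P = [2, 7] / [6];  Q = [1, 2] / [3]
  Insert 3 (step 4): P = [2, 3] / [6, 7];  Q = [1, 2] / [3, 4]
  Insert 5 (step 5): P = [2, 3, 5] / [6, 7];  Q = [1, 2, 5] / [3, 4]
  Insert 1 (step 6): P = [1, 3, 5] / [2, 7] / [6];  Q = [1, 2, 5] / [3, 4] / [6]
  Insert 4 (step 7): P = [1, 3, 4] / [2, 5] / [6, 7];  Q = [1, 2, 5] / [3, 4] / [6, 7]
Final shape: (3, 2, 2).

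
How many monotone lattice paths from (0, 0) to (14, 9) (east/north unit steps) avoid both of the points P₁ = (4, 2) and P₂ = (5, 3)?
Number of paths = 395340

Inclusion–exclusion. Total paths: C(23, 14) = 817190. Through P₁: C(6, 4)·C(17, 10) = 291720. Through P₂: C(8, 5)·C(15, 9) = 280280. Since P₁ is strictly southwest of P₂, a monotone path through both must visit P₁ then P₂; paths through both = C(6, 4)·C(2, 1)·C(15, 9) = 150150. Avoid both = 817190 − 291720 − 280280 + 150150 = 395340.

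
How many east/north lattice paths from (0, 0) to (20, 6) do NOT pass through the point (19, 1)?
Number of paths = 230110

Total paths from (0, 0) to (20, 6): C(26, 20) = 230230. Paths through (19, 1): (paths (0, 0) → (19, 1)) × (paths (19, 1) → (20, 6)) = C(20, 19) · C(6, 1) = 20 · 6 = 120. Avoidance count = 230230 − 120 = 230110.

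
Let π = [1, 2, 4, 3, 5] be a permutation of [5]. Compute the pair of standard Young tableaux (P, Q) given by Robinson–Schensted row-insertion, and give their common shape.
P = [1, 2, 3, 5] / [4];  Q = [1, 2, 3, 5] / [4];  common shape = (4, 1)

Row-insert the values π_1, π_2, … into P one at a time, bumping the leftmost entry strictly greater than the inserted value down to the next row. The recording tableau Q records, in position (i, j), the step at which that cell was added to P.
  Insert 1 (step 1): P = [1];  Q = [1]
  Insert 2 (step 2): P = [1, 2];  Q = [1, 2]
  Insert 4 (step 3): P = [1, 2, 4];  Q = [1, 2, 3]
  Insert 3 (step 4): P = [1, 2, 3] / [4];  Q = [1, 2, 3] / [4]
  Insert 5 (step 5): P = [1, 2, 3, 5] / [4];  Q = [1, 2, 3, 5] / [4]
Final shape: (4, 1).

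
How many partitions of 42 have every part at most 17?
p(42, parts ≤ 17) = 45864

Use the recurrence p(n, m) = p(n, m−1) + p(n−m, m): either the largest part is < m (count p(n, m−1)) or the largest part is exactly m (remove one copy of m, count p(n−m, m)). With p(0, ·) = 1 this gives p(42, parts ≤ 17) = 45864. (By conjugating Young diagrams, this also counts partitions of 42 into at most 17 parts.)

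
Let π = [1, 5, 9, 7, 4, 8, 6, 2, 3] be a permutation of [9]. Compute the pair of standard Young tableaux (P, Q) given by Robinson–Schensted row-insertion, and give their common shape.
P = [1, 2, 3, 8] / [4, 6] / [5, 7] / [9];  Q = [1, 2, 3, 6] / [4, 7] / [5, 9] / [8];  common shape = (4, 2, 2, 1)

Row-insert the values π_1, π_2, … into P one at a time, bumping the leftmost entry strictly greater than the inserted value down to the next row. The recording tableau Q records, in position (i, j), the step at which that cell was added to P.
  Insert 1 (step 1): P = [1];  Q = [1]
  Insert 5 (step 2): P = [1, 5];  Q = [1, 2]
  Insert 9 (step 3): P = [1, 5, 9];  Q = [1, 2, 3]
  Insert 7 (step 4): P = [1, 5, 7] / [9];  Q = [1, 2, 3] / [4]
  Insert 4 (step 5): P = [1, 4, 7] / [5] / [9];  Q = [1, 2, 3] / [4] / [5]
  Insert 8 (step 6): P = [1, 4, 7, 8] / [5] / [9];  Q = [1, 2, 3, 6] / [4] / [5]
  Insert 6 (step 7): P = [1, 4, 6, 8] / [5, 7] / [9];  Q = [1, 2, 3, 6] / [4, 7] / [5]
  Insert 2 (step 8): P = [1, 2, 6, 8] / [4, 7] / [5] / [9];  Q = [1, 2, 3, 6] / [4, 7] / [5] / [8]
  Insert 3 (step 9): P = [1, 2, 3, 8] / [4, 6] / [5, 7] / [9];  Q = [1, 2, 3, 6] / [4, 7] / [5, 9] / [8]
Final shape: (4, 2, 2, 1).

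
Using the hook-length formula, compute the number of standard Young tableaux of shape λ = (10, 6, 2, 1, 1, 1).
# SYT of shape (10, 6, 2, 1, 1, 1) = 98760480

Hook-length formula: f^λ = n! / Π hook(c), product over all cells c of the Young diagram. For λ = (10, 6, 2, 1, 1, 1), n = 21 boxes. Hook lengths by row (left-to-right, top-to-bottom): [15, 11, 9, 8, 7, 6, 4, 3, 2, 1]; [10, 6, 4, 3, 2, 1]; [5, 1]; [3]; [2]; [1]. Product of hooks = 517321728000. So f^λ = 21! / 517321728000 = 51090942171709440000 / 517321728000 = 98760480.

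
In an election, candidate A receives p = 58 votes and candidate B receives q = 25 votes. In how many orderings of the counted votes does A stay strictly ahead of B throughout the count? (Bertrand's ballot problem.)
Strict-lead orderings = 430252366204292685768

Total orderings of the 83 votes with 58 for A: C(83, 58) = 1082149890756251300568. By the Bertrand ballot formula (Cycle Lemma / reflection principle), the number of orderings in which A is strictly ahead of B throughout is (p − q)/(p + q) · C(p + q, p) = (58 − 25)/(58 + 25) · 1082149890756251300568 = 430252366204292685768.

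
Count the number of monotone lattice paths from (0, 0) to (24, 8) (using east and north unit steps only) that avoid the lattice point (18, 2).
Number of paths = 10342740

Total paths from (0, 0) to (24, 8): C(32, 24) = 10518300. Paths through (18, 2): (paths (0, 0) → (18, 2)) × (paths (18, 2) → (24, 8)) = C(20, 18) · C(12, 6) = 190 · 924 = 175560. Avoidance count = 10518300 − 175560 = 10342740.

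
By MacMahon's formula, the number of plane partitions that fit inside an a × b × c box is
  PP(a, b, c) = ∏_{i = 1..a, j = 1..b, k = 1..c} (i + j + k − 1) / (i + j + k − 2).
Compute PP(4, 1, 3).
PP(4, 1, 3) = 35

Evaluate the triple product over i = 1..4, j = 1..1, k = 1..3. The factors are (2/1) · (3/2) · (4/3) · (3/2) · (4/3) · (5/4) · (4/3) · (5/4) · … (12 factors total). The numerators and denominators telescope so the product is an integer; carrying out the multiplication exactly gives PP(4, 1, 3) = 35.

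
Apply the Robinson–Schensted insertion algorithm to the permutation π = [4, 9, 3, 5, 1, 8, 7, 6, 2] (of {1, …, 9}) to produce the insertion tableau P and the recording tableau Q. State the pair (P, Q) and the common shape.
P = [1, 2, 6] / [3, 5] / [4, 7] / [8] / [9];  Q = [1, 2, 6] / [3, 4] / [5, 7] / [8] / [9];  common shape = (3, 2, 2, 1, 1)

Row-insert the values π_1, π_2, … into P one at a time, bumping the leftmost entry strictly greater than the inserted value down to the next row. The recording tableau Q records, in position (i, j), the step at which that cell was added to P.
  Insert 4 (step 1): P = [4];  Q = [1]
  Insert 9 (step 2): P = [4, 9];  Q = [1, 2]
  Insert 3 (step 3): P = [3, 9] / [4];  Q = [1, 2] / [3]
  Insert 5 (step 4): P = [3, 5] / [4, 9];  Q = [1, 2] / [3, 4]
  Insert 1 (step 5): P = [1, 5] / [3, 9] / [4];  Q = [1, 2] / [3, 4] / [5]
  Insert 8 (step 6): P = [1, 5, 8] / [3, 9] / [4];  Q = [1, 2, 6] / [3, 4] / [5]
  Insert 7 (step 7): P = [1, 5, 7] / [3, 8] / [4, 9];  Q = [1, 2, 6] / [3, 4] / [5, 7]
  Insert 6 (step 8): P = [1, 5, 6] / [3, 7] / [4, 8] / [9];  Q = [1, 2, 6] / [3, 4] / [5, 7] / [8]
  Insert 2 (step 9): P = [1, 2, 6] / [3, 5] / [4, 7] / [8] / [9];  Q = [1, 2, 6] / [3, 4] / [5, 7] / [8] / [9]
Final shape: (3, 2, 2, 1, 1).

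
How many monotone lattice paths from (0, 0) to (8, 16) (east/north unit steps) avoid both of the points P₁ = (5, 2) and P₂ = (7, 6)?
Number of paths = 705780

Inclusion–exclusion. Total paths: C(24, 8) = 735471. Through P₁: C(7, 5)·C(17, 3) = 14280. Through P₂: C(13, 7)·C(11, 1) = 18876. Since P₁ is strictly southwest of P₂, a monotone path through both must visit P₁ then P₂; paths through both = C(7, 5)·C(6, 2)·C(11, 1) = 3465. Avoid both = 735471 − 14280 − 18876 + 3465 = 705780.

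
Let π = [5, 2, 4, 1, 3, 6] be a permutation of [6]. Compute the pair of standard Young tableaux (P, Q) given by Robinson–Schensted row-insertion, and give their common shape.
P = [1, 3, 6] / [2, 4] / [5];  Q = [1, 3, 6] / [2, 5] / [4];  common shape = (3, 2, 1)

Row-insert the values π_1, π_2, … into P one at a time, bumping the leftmost entry strictly greater than the inserted value down to the next row. The recording tableau Q records, in position (i, j), the step at which that cell was added to P.
  Insert 5 (step 1): P = [5];  Q = [1]
  Insert 2 (step 2): P = [2] / [5];  Q = [1] / [2]
  Insert 4 (step 3): P = [2, 4] / [5];  Q = [1, 3] / [2]
  Insert 1 (step 4): P = [1, 4] / [2] / [5];  Q = [1, 3] / [2] / [4]
  Insert 3 (step 5): P = [1, 3] / [2, 4] / [5];  Q = [1, 3] / [2, 5] / [4]
  Insert 6 (step 6): P = [1, 3, 6] / [2, 4] / [5];  Q = [1, 3, 6] / [2, 5] / [4]
Final shape: (3, 2, 1).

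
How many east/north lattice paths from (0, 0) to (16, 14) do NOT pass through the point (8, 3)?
Number of paths = 132951645

Total paths from (0, 0) to (16, 14): C(30, 16) = 145422675. Paths through (8, 3): (paths (0, 0) → (8, 3)) × (paths (8, 3) → (16, 14)) = C(11, 8) · C(19, 8) = 165 · 75582 = 12471030. Avoidance count = 145422675 − 12471030 = 132951645.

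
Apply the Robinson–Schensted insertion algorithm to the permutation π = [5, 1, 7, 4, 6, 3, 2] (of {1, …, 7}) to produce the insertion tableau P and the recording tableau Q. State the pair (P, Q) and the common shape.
P = [1, 2, 6] / [3, 7] / [4] / [5];  Q = [1, 3, 5] / [2, 4] / [6] / [7];  common shape = (3, 2, 1, 1)

Row-insert the values π_1, π_2, … into P one at a time, bumping the leftmost entry strictly greater than the inserted value down to the next row. The recording tableau Q records, in position (i, j), the step at which that cell was added to P.
  Insert 5 (step 1): P = [5];  Q = [1]
  Insert 1 (step 2): P = [1] / [5];  Q = [1] / [2]
  Insert 7 (step 3): P = [1, 7] / [5];  Q = [1, 3] / [2]
  Insert 4 (step 4): P = [1, 4] / [5, 7];  Q = [1, 3] / [2, 4]
  Insert 6 (step 5): P = [1, 4, 6] / [5, 7];  Q = [1, 3, 5] / [2, 4]
  Insert 3 (step 6): P = [1, 3, 6] / [4, 7] / [5];  Q = [1, 3, 5] / [2, 4] / [6]
  Insert 2 (step 7): P = [1, 2, 6] / [3, 7] / [4] / [5];  Q = [1, 3, 5] / [2, 4] / [6] / [7]
Final shape: (3, 2, 1, 1).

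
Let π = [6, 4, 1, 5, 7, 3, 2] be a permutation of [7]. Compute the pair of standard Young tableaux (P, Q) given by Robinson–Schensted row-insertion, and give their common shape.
P = [1, 2, 7] / [3, 5] / [4] / [6];  Q = [1, 4, 5] / [2, 6] / [3] / [7];  common shape = (3, 2, 1, 1)

Row-insert the values π_1, π_2, … into P one at a time, bumping the leftmost entry strictly greater than the inserted value down to the next row. The recording tableau Q records, in position (i, j), the step at which that cell was added to P.
  Insert 6 (step 1): P = [6];  Q = [1]
  Insert 4 (step 2): P = [4] / [6];  Q = [1] / [2]
  Insert 1 (step 3): P = [1] / [4] / [6];  Q = [1] / [2] / [3]
  Insert 5 (step 4): P = [1, 5] / [4] / [6];  Q = [1, 4] / [2] / [3]
  Insert 7 (step 5): P = [1, 5, 7] / [4] / [6];  Q = [1, 4, 5] / [2] / [3]
  Insert 3 (step 6): P = [1, 3, 7] / [4, 5] / [6];  Q = [1, 4, 5] / [2, 6] / [3]
  Insert 2 (step 7): P = [1, 2, 7] / [3, 5] / [4] / [6];  Q = [1, 4, 5] / [2, 6] / [3] / [7]
Final shape: (3, 2, 1, 1).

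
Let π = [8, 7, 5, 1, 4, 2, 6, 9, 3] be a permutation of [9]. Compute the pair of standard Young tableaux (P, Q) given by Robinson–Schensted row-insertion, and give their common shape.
P = [1, 2, 3, 9] / [4, 6] / [5] / [7] / [8];  Q = [1, 5, 7, 8] / [2, 9] / [3] / [4] / [6];  common shape = (4, 2, 1, 1, 1)

Row-insert the values π_1, π_2, … into P one at a time, bumping the leftmost entry strictly greater than the inserted value down to the next row. The recording tableau Q records, in position (i, j), the step at which that cell was added to P.
  Insert 8 (step 1): P = [8];  Q = [1]
  Insert 7 (step 2): P = [7] / [8];  Q = [1] / [2]
  Insert 5 (step 3): P = [5] / [7] / [8];  Q = [1] / [2] / [3]
  Insert 1 (step 4): P = [1] / [5] / [7] / [8];  Q = [1] / [2] / [3] / [4]
  Insert 4 (step 5): P = [1, 4] / [5] / [7] / [8];  Q = [1, 5] / [2] / [3] / [4]
  Insert 2 (step 6): P = [1, 2] / [4] / [5] / [7] / [8];  Q = [1, 5] / [2] / [3] / [4] / [6]
  Insert 6 (step 7): P = [1, 2, 6] / [4] / [5] / [7] / [8];  Q = [1, 5, 7] / [2] / [3] / [4] / [6]
  Insert 9 (step 8): P = [1, 2, 6, 9] / [4] / [5] / [7] / [8];  Q = [1, 5, 7, 8] / [2] / [3] / [4] / [6]
  Insert 3 (step 9): P = [1, 2, 3, 9] / [4, 6] / [5] / [7] / [8];  Q = [1, 5, 7, 8] / [2, 9] / [3] / [4] / [6]
Final shape: (4, 2, 1, 1, 1).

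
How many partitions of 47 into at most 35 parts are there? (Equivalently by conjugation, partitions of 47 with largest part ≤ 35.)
p(47, parts ≤ 35) = 124559

Use the recurrence p(n, m) = p(n, m−1) + p(n−m, m): either the largest part is < m (count p(n, m−1)) or the largest part is exactly m (remove one copy of m, count p(n−m, m)). With p(0, ·) = 1 this gives p(47, parts ≤ 35) = 124559. (By conjugating Young diagrams, this also counts partitions of 47 into at most 35 parts.)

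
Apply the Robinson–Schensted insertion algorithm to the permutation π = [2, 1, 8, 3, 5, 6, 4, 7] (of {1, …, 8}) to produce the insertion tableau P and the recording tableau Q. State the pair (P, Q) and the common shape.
P = [1, 3, 4, 6, 7] / [2, 5] / [8];  Q = [1, 3, 5, 6, 8] / [2, 4] / [7];  common shape = (5, 2, 1)

Row-insert the values π_1, π_2, … into P one at a time, bumping the leftmost entry strictly greater than the inserted value down to the next row. The recording tableau Q records, in position (i, j), the step at which that cell was added to P.
  Insert 2 (step 1): P = [2];  Q = [1]
  Insert 1 (step 2): P = [1] / [2];  Q = [1] / [2]
  Insert 8 (step 3): P = [1, 8] / [2];  Q = [1, 3] / [2]
  Insert 3 (step 4): P = [1, 3] / [2, 8];  Q = [1, 3] / [2, 4]
  Insert 5 (step 5): P = [1, 3, 5] / [2, 8];  Q = [1, 3, 5] / [2, 4]
  Insert 6 (step 6): P = [1, 3, 5, 6] / [2, 8];  Q = [1, 3, 5, 6] / [2, 4]
  Insert 4 (step 7): P = [1, 3, 4, 6] / [2, 5] / [8];  Q = [1, 3, 5, 6] / [2, 4] / [7]
  Insert 7 (step 8): P = [1, 3, 4, 6, 7] / [2, 5] / [8];  Q = [1, 3, 5, 6, 8] / [2, 4] / [7]
Final shape: (5, 2, 1).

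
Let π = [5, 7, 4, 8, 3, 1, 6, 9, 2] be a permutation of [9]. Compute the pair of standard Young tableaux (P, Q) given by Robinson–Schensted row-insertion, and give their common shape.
P = [1, 2, 8, 9] / [3, 6] / [4, 7] / [5];  Q = [1, 2, 4, 8] / [3, 7] / [5, 9] / [6];  common shape = (4, 2, 2, 1)

Row-insert the values π_1, π_2, … into P one at a time, bumping the leftmost entry strictly greater than the inserted value down to the next row. The recording tableau Q records, in position (i, j), the step at which that cell was added to P.
  Insert 5 (step 1): P = [5];  Q = [1]
  Insert 7 (step 2): P = [5, 7];  Q = [1, 2]
  Insert 4 (step 3): P = [4, 7] / [5];  Q = [1, 2] / [3]
  Insert 8 (step 4): P = [4, 7, 8] / [5];  Q = [1, 2, 4] / [3]
  Insert 3 (step 5): P = [3, 7, 8] / [4] / [5];  Q = [1, 2, 4] / [3] / [5]
  Insert 1 (step 6): P = [1, 7, 8] / [3] / [4] / [5];  Q = [1, 2, 4] / [3] / [5] / [6]
  Insert 6 (step 7): P = [1, 6, 8] / [3, 7] / [4] / [5];  Q = [1, 2, 4] / [3, 7] / [5] / [6]
  Insert 9 (step 8): P = [1, 6, 8, 9] / [3, 7] / [4] / [5];  Q = [1, 2, 4, 8] / [3, 7] / [5] / [6]
  Insert 2 (step 9): P = [1, 2, 8, 9] / [3, 6] / [4, 7] / [5];  Q = [1, 2, 4, 8] / [3, 7] / [5, 9] / [6]
Final shape: (4, 2, 2, 1).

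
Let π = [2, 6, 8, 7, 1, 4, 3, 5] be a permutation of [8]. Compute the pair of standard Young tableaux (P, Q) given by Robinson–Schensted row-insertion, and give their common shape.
P = [1, 3, 5] / [2, 4, 7] / [6] / [8];  Q = [1, 2, 3] / [4, 6, 8] / [5] / [7];  common shape = (3, 3, 1, 1)

Row-insert the values π_1, π_2, … into P one at a time, bumping the leftmost entry strictly greater than the inserted value down to the next row. The recording tableau Q records, in position (i, j), the step at which that cell was added to P.
  Insert 2 (step 1): P = [2];  Q = [1]
  Insert 6 (step 2): P = [2, 6];  Q = [1, 2]
  Insert 8 (step 3): P = [2, 6, 8];  Q = [1, 2, 3]
  Insert 7 (step 4): P = [2, 6, 7] / [8];  Q = [1, 2, 3] / [4]
  Insert 1 (step 5): P = [1, 6, 7] / [2] / [8];  Q = [1, 2, 3] / [4] / [5]
  Insert 4 (step 6): P = [1, 4, 7] / [2, 6] / [8];  Q = [1, 2, 3] / [4, 6] / [5]
  Insert 3 (step 7): P = [1, 3, 7] / [2, 4] / [6] / [8];  Q = [1, 2, 3] / [4, 6] / [5] / [7]
  Insert 5 (step 8): P = [1, 3, 5] / [2, 4, 7] / [6] / [8];  Q = [1, 2, 3] / [4, 6, 8] / [5] / [7]
Final shape: (3, 3, 1, 1).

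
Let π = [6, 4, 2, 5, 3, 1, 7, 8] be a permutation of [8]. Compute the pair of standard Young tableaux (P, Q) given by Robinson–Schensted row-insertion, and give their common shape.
P = [1, 3, 7, 8] / [2, 5] / [4] / [6];  Q = [1, 4, 7, 8] / [2, 5] / [3] / [6];  common shape = (4, 2, 1, 1)

Row-insert the values π_1, π_2, … into P one at a time, bumping the leftmost entry strictly greater than the inserted value down to the next row. The recording tableau Q records, in position (i, j), the step at which that cell was added to P.
  Insert 6 (step 1): P = [6];  Q = [1]
  Insert 4 (step 2): P = [4] / [6];  Q = [1] / [2]
  Insert 2 (step 3): P = [2] / [4] / [6];  Q = [1] / [2] / [3]
  Insert 5 (step 4): P = [2, 5] / [4] / [6];  Q = [1, 4] / [2] / [3]
  Insert 3 (step 5): P = [2, 3] / [4, 5] / [6];  Q = [1, 4] / [2, 5] / [3]
  Insert 1 (step 6): P = [1, 3] / [2, 5] / [4] / [6];  Q = [1, 4] / [2, 5] / [3] / [6]
  Insert 7 (step 7): P = [1, 3, 7] / [2, 5] / [4] / [6];  Q = [1, 4, 7] / [2, 5] / [3] / [6]
  Insert 8 (step 8): P = [1, 3, 7, 8] / [2, 5] / [4] / [6];  Q = [1, 4, 7, 8] / [2, 5] / [3] / [6]
Final shape: (4, 2, 1, 1).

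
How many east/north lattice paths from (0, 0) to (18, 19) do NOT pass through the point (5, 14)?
Number of paths = 17573003196

Total paths from (0, 0) to (18, 19): C(37, 18) = 17672631900. Paths through (5, 14): (paths (0, 0) → (5, 14)) × (paths (5, 14) → (18, 19)) = C(19, 5) · C(18, 13) = 11628 · 8568 = 99628704. Avoidance count = 17672631900 − 99628704 = 17573003196.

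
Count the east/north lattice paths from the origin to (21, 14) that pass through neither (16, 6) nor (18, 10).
Number of paths = 1803795444

Inclusion–exclusion. Total paths: C(35, 21) = 2319959400. Through P₁: C(22, 16)·C(13, 5) = 96026931. Through P₂: C(28, 18)·C(7, 3) = 459308850. Since P₁ is strictly southwest of P₂, a monotone path through both must visit P₁ then P₂; paths through both = C(22, 16)·C(6, 2)·C(7, 3) = 39171825. Avoid both = 2319959400 − 96026931 − 459308850 + 39171825 = 1803795444.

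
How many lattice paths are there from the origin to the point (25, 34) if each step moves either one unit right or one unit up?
Number of paths = 30284005485024837

A monotone lattice path from (0, 0) to (25, 34) consists of 25 east steps and 34 north steps in some order, so it is determined by which 25 of the 59 steps are east. The count is C(59, 25) = 30284005485024837.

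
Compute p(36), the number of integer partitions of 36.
p(36) = 17977

Compute p(n) via the recurrence p(n, m) = p(n, m−1) + p(n−m, m), where p(n, m) counts partitions of n with all parts ≤ m and p(n) = p(n, n). The base cases are p(0, m) = 1 and p(n, 0) = 0 for n > 0. Filling the table yields p(36) = 17977. (Euler's pentagonal recurrence is an alternative.)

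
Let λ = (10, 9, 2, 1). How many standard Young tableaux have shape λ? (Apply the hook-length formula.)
# SYT of shape (10, 9, 2, 1) = 28940800

Hook-length formula: f^λ = n! / Π hook(c), product over all cells c of the Young diagram. For λ = (10, 9, 2, 1), n = 22 boxes. Hook lengths by row (left-to-right, top-to-bottom): [13, 11, 9, 8, 7, 6, 5, 4, 3, 1]; [11, 9, 7, 6, 5, 4, 3, 2, 1]; [3, 1]; [1]. Product of hooks = 38837928729600. So f^λ = 22! / 38837928729600 = 1124000727777607680000 / 38837928729600 = 28940800.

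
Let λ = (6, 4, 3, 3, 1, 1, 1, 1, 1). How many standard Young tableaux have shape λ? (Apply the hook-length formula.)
# SYT of shape (6, 4, 3, 3, 1, 1, 1, 1, 1) = 357124950

Hook-length formula: f^λ = n! / Π hook(c), product over all cells c of the Young diagram. For λ = (6, 4, 3, 3, 1, 1, 1, 1, 1), n = 21 boxes. Hook lengths by row (left-to-right, top-to-bottom): [14, 8, 7, 4, 2, 1]; [11, 5, 4, 1]; [9, 3, 2]; [8, 2, 1]; [5]; [4]; [3]; [2]; [1]. Product of hooks = 143061811200. So f^λ = 21! / 143061811200 = 51090942171709440000 / 143061811200 = 357124950.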